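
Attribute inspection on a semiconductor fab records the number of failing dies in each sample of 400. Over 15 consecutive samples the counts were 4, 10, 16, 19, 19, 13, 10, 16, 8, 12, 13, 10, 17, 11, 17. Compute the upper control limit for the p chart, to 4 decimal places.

0.0591

p̄ = Σdᵢ / (k·n) = 195 / (15 × 400) = 0.03250
UCL = p̄ + 3·√(p̄(1−p̄)/n) = 0.03250 + 3 × √(0.03250×0.96750/400) = 0.03250 + 3 × 0.00887 = 0.05910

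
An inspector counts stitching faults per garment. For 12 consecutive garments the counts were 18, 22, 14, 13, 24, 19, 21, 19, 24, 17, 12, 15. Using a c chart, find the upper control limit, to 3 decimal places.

c̄ = (18 + 22 + 14 + 13 + 24 + 19 + 21 + 19 + 24 + 17 + 12 + 15) / 12 = 218 / 12 = 18.1667
UCL = c̄ + 3√c̄ = 18.1667 + 3 × √18.1667 = 18.1667 + 3 × 4.2622 = 30.9534

30.953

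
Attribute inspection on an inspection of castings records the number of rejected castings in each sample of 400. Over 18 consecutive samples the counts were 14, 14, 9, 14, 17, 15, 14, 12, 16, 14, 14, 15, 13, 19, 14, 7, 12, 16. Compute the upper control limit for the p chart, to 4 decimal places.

0.0620

p̄ = Σdᵢ / (k·n) = 249 / (18 × 400) = 0.03458
UCL = p̄ + 3·√(p̄(1−p̄)/n) = 0.03458 + 3 × √(0.03458×0.96542/400) = 0.03458 + 3 × 0.00914 = 0.06199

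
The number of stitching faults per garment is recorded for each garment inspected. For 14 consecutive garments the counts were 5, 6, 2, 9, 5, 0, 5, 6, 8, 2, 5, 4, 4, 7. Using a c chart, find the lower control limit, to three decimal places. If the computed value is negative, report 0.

c̄ = (5 + 6 + 2 + 9 + 5 + 0 + 5 + 6 + 8 + 2 + 5 + 4 + 4 + 7) / 14 = 68 / 14 = 4.8571
LCL = c̄ − 3√c̄ = 4.8571 − 3 × 2.2039 = -1.7545 → 0 (cannot be negative)

0.000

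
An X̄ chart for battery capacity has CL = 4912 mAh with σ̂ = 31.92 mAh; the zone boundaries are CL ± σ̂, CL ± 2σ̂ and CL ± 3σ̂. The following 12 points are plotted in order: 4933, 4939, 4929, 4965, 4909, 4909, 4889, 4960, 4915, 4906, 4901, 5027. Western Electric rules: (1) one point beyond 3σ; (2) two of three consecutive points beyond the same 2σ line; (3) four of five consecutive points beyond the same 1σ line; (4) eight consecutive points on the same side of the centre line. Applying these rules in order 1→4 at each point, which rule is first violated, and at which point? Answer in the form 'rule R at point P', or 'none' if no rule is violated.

rule 1 at point 12

Zone of each point (C = within 1σ̂, B = 1σ̂–2σ̂, A = 2σ̂–3σ̂, * = beyond 3σ̂; sign = side of CL): 1:+C, 2:+C, 3:+C, 4:+B, 5:-C, 6:-C, 7:-C, 8:+B, 9:+C, 10:-C, 11:-C, 12:+*
Rule 1 (one point beyond the 3σ limits) is satisfied at point 12.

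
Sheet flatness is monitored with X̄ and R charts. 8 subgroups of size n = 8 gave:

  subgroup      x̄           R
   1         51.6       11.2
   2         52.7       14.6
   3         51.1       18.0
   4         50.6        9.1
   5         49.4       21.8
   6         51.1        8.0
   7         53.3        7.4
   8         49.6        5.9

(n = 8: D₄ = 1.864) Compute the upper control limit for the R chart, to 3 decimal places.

R̄ = (11.2 + 14.6 + 18.0 + 9.1 + 21.8 + 8.0 + 7.4 + 5.9) / 8 = 96.0000 / 8 = 12.0000
UCL_R = D₄·R̄ = 1.864 × 12.0000 = 22.3680

22.368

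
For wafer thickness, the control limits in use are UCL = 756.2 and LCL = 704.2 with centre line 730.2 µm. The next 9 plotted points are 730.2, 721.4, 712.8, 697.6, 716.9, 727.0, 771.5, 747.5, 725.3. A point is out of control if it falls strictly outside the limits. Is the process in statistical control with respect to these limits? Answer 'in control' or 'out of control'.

out of control

Compare each point to [704.2, 756.2]: sample 4 = 697.6 < LCL; sample 7 = 771.5 > UCL.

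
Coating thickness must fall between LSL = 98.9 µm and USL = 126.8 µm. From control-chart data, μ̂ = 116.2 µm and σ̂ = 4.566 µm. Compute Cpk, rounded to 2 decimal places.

Cpu = (USL − μ̂) / (3σ̂) = (126.8 − 116.2) / (3 × 4.566) = 0.7738; Cpl = (μ̂ − LSL) / (3σ̂) = (116.2 − 98.9) / (3 × 4.566) = 1.2630; Cpk = min(Cpu, Cpl) = 0.7738

0.77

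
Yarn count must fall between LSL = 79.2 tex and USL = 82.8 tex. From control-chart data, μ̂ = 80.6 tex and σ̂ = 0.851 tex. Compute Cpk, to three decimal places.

0.548

Cpu = (USL − μ̂) / (3σ̂) = (82.8 − 80.6) / (3 × 0.851) = 0.8617; Cpl = (μ̂ − LSL) / (3σ̂) = (80.6 − 79.2) / (3 × 0.851) = 0.5484; Cpk = min(Cpu, Cpl) = 0.5484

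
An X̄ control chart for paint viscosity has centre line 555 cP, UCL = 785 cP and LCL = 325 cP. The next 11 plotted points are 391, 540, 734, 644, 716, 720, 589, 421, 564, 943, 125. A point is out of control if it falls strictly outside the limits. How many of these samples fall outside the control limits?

Compare each point to [325, 785]: sample 10 = 943 > UCL; sample 11 = 125 < LCL.

2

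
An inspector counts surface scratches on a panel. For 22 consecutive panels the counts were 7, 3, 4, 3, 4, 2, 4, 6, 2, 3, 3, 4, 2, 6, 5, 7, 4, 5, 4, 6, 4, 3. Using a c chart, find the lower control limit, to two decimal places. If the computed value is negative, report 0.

0.00

c̄ = (7 + 3 + 4 + 3 + 4 + 2 + 4 + 6 + 2 + 3 + 3 + 4 + 2 + 6 + 5 + 7 + 4 + 5 + 4 + 6 + 4 + 3) / 22 = 91 / 22 = 4.1364
LCL = c̄ − 3√c̄ = 4.1364 − 3 × 2.0338 = -1.9651 → 0 (cannot be negative)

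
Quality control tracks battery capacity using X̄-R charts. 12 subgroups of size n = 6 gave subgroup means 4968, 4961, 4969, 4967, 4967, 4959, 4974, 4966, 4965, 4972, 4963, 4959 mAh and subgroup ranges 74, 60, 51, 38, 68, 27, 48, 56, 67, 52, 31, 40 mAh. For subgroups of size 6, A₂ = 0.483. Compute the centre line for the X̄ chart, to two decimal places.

4965.83

X̄̄ = (4968 + 4961 + 4969 + 4967 + 4967 + 4959 + 4974 + 4966 + 4965 + 4972 + 4963 + 4959) / 12 = 59590.0000 / 12 = 4965.8333
CL = X̄̄ = 4965.8333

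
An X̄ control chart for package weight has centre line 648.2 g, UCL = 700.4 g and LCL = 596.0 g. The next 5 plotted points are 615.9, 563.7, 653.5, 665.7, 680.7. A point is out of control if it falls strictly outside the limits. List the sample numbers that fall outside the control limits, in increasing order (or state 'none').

2

Compare each point to [596.0, 700.4]: sample 2 = 563.7 < LCL.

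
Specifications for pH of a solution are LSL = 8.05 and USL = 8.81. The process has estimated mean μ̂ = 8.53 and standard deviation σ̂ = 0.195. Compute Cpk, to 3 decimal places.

Cpu = (USL − μ̂) / (3σ̂) = (8.81 − 8.53) / (3 × 0.195) = 0.4786; Cpl = (μ̂ − LSL) / (3σ̂) = (8.53 − 8.05) / (3 × 0.195) = 0.8205; Cpk = min(Cpu, Cpl) = 0.4786

0.479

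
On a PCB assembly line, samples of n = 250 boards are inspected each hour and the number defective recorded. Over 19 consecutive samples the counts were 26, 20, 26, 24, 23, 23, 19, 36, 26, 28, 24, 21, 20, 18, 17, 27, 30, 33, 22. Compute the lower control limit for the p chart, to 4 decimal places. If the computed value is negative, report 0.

p̄ = Σdᵢ / (k·n) = 463 / (19 × 250) = 0.09747
LCL = p̄ − 3·√(p̄(1−p̄)/n) = 0.09747 − 3 × 0.01876 = 0.04120

0.0412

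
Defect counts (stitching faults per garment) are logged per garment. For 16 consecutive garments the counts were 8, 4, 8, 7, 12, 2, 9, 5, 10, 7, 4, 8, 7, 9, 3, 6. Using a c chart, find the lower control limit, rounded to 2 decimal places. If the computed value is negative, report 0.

c̄ = (8 + 4 + 8 + 7 + 12 + 2 + 9 + 5 + 10 + 7 + 4 + 8 + 7 + 9 + 3 + 6) / 16 = 109 / 16 = 6.8125
LCL = c̄ − 3√c̄ = 6.8125 − 3 × 2.6101 = -1.0177 → 0 (cannot be negative)

0.00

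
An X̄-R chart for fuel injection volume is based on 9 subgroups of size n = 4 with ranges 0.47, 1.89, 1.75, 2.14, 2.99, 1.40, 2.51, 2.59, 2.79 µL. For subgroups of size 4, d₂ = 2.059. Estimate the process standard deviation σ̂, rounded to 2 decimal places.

R̄ = (0.47 + 1.89 + 1.75 + 2.14 + 2.99 + 1.40 + 2.51 + 2.59 + 2.79) / 9 = 2.0589
σ̂ = R̄ / d₂ = 2.0589 / 2.059 = 0.9999

1.00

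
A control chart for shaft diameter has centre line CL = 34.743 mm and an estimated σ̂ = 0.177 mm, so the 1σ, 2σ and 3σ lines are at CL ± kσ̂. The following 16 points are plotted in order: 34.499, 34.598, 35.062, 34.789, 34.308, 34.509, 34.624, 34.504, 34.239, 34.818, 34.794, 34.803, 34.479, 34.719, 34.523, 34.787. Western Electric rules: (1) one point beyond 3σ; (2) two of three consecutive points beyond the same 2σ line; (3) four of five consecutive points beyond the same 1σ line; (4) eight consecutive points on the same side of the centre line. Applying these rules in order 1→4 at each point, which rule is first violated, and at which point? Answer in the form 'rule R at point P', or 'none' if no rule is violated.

Zone of each point (C = within 1σ̂, B = 1σ̂–2σ̂, A = 2σ̂–3σ̂, * = beyond 3σ̂; sign = side of CL): 1:-B, 2:-C, 3:+B, 4:+C, 5:-A, 6:-B, 7:-C, 8:-B, 9:-A, 10:+C, 11:+C, 12:+C, 13:-B, 14:-C, 15:-B, 16:+C
Rule 3 (four of five consecutive points beyond the same 1σ limit) is satisfied at point 9.

rule 3 at point 9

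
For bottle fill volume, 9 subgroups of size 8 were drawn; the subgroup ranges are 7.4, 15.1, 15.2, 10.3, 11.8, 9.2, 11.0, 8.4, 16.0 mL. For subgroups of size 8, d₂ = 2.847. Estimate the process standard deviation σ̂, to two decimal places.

R̄ = (7.4 + 15.1 + 15.2 + 10.3 + 11.8 + 9.2 + 11.0 + 8.4 + 16.0) / 9 = 11.6000
σ̂ = R̄ / d₂ = 11.6000 / 2.847 = 4.0745

4.07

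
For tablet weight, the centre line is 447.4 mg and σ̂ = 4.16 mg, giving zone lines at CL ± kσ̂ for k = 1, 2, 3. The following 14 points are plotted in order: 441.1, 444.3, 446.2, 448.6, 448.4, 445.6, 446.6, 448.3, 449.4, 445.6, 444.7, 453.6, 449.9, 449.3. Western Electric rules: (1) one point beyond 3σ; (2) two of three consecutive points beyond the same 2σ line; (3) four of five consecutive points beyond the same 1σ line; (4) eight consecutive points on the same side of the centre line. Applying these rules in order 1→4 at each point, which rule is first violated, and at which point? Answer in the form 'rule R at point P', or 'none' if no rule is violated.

Zone of each point (C = within 1σ̂, B = 1σ̂–2σ̂, A = 2σ̂–3σ̂, * = beyond 3σ̂; sign = side of CL): 1:-B, 2:-C, 3:-C, 4:+C, 5:+C, 6:-C, 7:-C, 8:+C, 9:+C, 10:-C, 11:-C, 12:+B, 13:+C, 14:+C
No rule fires across all 14 points.

none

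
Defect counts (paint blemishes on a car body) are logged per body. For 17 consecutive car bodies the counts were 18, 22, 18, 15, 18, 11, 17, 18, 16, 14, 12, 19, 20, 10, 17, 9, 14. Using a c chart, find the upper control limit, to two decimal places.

c̄ = (18 + 22 + 18 + 15 + 18 + 11 + 17 + 18 + 16 + 14 + 12 + 19 + 20 + 10 + 17 + 9 + 14) / 17 = 268 / 17 = 15.7647
UCL = c̄ + 3√c̄ = 15.7647 + 3 × √15.7647 = 15.7647 + 3 × 3.9705 = 27.6761

27.68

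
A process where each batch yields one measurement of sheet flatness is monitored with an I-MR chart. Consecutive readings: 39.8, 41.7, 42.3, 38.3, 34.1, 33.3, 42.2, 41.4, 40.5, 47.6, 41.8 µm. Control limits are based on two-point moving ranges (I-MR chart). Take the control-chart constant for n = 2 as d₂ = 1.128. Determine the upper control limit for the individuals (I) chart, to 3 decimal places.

49.581

X̄ = (39.8 + 41.7 + 42.3 + 38.3 + 34.1 + 33.3 + 42.2 + 41.4 + 40.5 + 47.6 + 41.8) / 11 = 40.2727
Moving ranges: 1.9, 0.6, 4.0, 4.2, 0.8, 8.9, 0.8, 0.9, 7.1, 5.8; M̄R̄ = 35.0000 / 10 = 3.5000
UCL = X̄ + 3·M̄R̄/d₂ = 40.2727 + 3 × 3.5000 / 1.128 = 49.5812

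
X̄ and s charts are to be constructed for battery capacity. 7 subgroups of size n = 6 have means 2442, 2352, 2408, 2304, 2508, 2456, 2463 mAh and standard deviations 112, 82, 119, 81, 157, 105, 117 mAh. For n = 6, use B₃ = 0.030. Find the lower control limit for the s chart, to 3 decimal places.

s̄ = (112 + 82 + 119 + 81 + 157 + 105 + 117) / 7 = 110.4286
LCL_s = B₃·s̄ = 0.030 × 110.4286 = 3.3129

3.313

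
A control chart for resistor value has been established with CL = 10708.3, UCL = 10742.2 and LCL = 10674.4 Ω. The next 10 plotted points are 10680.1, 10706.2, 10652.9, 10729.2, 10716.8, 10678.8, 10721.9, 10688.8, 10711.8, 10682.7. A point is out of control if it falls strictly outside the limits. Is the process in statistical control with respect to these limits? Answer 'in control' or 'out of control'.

Compare each point to [10674.4, 10742.2]: sample 3 = 10652.9 < LCL.

out of control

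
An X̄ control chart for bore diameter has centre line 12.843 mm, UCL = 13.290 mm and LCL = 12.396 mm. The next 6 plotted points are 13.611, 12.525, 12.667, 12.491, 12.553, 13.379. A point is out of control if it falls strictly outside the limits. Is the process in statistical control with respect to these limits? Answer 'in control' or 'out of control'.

out of control

Compare each point to [12.396, 13.290]: sample 1 = 13.611 > UCL; sample 6 = 13.379 > UCL.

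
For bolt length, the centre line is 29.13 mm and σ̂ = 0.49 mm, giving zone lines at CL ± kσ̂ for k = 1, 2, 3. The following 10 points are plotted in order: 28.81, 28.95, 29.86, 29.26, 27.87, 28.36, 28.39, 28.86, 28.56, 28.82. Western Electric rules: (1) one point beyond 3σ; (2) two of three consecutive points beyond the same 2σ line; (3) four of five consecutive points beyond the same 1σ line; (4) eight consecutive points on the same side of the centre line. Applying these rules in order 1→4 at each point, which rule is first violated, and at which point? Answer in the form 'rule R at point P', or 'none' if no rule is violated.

Zone of each point (C = within 1σ̂, B = 1σ̂–2σ̂, A = 2σ̂–3σ̂, * = beyond 3σ̂; sign = side of CL): 1:-C, 2:-C, 3:+B, 4:+C, 5:-A, 6:-B, 7:-B, 8:-C, 9:-B, 10:-C
Rule 3 (four of five consecutive points beyond the same 1σ limit) is satisfied at point 9.

rule 3 at point 9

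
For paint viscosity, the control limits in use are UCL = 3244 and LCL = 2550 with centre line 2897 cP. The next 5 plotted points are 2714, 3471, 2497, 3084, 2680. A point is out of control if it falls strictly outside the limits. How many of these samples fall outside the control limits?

Compare each point to [2550, 3244]: sample 2 = 3471 > UCL; sample 3 = 2497 < LCL.

2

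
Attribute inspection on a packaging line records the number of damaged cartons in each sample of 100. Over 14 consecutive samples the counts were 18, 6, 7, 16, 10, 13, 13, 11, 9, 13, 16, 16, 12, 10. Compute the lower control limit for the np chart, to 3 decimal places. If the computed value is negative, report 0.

p̄ = Σdᵢ / (k·n) = 170 / (14 × 100) = 0.12143
LCL = np̄ − 3·√(np̄(1−p̄)) = 12.1429 − 3 × 3.2662 = 2.3441

2.344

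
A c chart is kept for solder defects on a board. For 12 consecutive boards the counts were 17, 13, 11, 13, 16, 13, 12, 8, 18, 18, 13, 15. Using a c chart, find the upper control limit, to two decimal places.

c̄ = (17 + 13 + 11 + 13 + 16 + 13 + 12 + 8 + 18 + 18 + 13 + 15) / 12 = 167 / 12 = 13.9167
UCL = c̄ + 3√c̄ = 13.9167 + 3 × √13.9167 = 13.9167 + 3 × 3.7305 = 25.1082

25.11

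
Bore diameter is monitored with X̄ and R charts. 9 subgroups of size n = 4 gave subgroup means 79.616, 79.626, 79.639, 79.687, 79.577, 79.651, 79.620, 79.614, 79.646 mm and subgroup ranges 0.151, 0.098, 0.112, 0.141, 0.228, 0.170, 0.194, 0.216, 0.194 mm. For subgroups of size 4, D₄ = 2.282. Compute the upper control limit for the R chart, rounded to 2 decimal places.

0.38

R̄ = (0.151 + 0.098 + 0.112 + 0.141 + 0.228 + 0.170 + 0.194 + 0.216 + 0.194) / 9 = 1.5040 / 9 = 0.1671
UCL_R = D₄·R̄ = 2.282 × 0.1671 = 0.3813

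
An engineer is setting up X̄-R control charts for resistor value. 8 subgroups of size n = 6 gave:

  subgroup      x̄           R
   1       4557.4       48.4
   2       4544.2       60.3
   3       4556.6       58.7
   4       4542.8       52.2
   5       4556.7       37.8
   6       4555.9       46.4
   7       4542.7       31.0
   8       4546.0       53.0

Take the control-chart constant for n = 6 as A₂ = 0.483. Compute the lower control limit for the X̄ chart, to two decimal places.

4526.87

X̄̄ = (4557.4 + 4544.2 + 4556.6 + 4542.8 + 4556.7 + 4555.9 + 4542.7 + 4546.0) / 8 = 36402.3000 / 8 = 4550.2875
R̄ = (48.4 + 60.3 + 58.7 + 52.2 + 37.8 + 46.4 + 31.0 + 53.0) / 8 = 387.8000 / 8 = 48.4750
LCL = X̄̄ − A₂·R̄ = 4550.2875 − 0.483 × 48.4750 = 4526.8741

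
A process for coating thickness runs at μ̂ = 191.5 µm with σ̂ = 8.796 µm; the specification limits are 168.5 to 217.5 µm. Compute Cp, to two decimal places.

Cp = (USL − LSL) / (6σ̂) = (217.5 − 168.5) / (6 × 8.796) = 49.0000 / 52.7760 = 0.9285

0.93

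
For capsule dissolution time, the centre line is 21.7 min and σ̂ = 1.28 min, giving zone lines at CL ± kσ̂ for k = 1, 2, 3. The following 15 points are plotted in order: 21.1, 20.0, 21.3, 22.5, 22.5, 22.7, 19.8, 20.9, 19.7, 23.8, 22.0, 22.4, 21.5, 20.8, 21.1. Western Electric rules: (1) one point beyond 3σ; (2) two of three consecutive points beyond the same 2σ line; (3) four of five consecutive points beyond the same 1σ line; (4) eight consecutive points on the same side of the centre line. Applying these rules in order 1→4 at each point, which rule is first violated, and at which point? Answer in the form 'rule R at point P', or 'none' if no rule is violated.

Zone of each point (C = within 1σ̂, B = 1σ̂–2σ̂, A = 2σ̂–3σ̂, * = beyond 3σ̂; sign = side of CL): 1:-C, 2:-B, 3:-C, 4:+C, 5:+C, 6:+C, 7:-B, 8:-C, 9:-B, 10:+B, 11:+C, 12:+C, 13:-C, 14:-C, 15:-C
No rule fires across all 15 points.

none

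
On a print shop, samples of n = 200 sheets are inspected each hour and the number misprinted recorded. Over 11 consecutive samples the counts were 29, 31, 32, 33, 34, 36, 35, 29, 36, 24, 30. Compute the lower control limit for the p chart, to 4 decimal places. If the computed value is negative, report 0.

0.0811

p̄ = Σdᵢ / (k·n) = 349 / (11 × 200) = 0.15864
LCL = p̄ − 3·√(p̄(1−p̄)/n) = 0.15864 − 3 × 0.02583 = 0.08114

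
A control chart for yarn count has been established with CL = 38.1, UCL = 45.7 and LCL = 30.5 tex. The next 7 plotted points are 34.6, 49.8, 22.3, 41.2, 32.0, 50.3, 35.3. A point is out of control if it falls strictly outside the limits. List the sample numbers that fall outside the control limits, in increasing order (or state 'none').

Compare each point to [30.5, 45.7]: sample 2 = 49.8 > UCL; sample 3 = 22.3 < LCL; sample 6 = 50.3 > UCL.

2, 3, 6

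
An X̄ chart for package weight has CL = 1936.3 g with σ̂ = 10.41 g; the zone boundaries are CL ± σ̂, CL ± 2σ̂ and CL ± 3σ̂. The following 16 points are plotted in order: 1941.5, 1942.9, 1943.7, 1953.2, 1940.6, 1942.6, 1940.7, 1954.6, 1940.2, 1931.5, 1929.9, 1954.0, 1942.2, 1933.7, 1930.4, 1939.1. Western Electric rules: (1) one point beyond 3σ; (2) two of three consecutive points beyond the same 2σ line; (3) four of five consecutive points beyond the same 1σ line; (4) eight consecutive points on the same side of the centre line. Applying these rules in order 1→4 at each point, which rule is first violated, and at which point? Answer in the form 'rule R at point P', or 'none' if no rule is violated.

rule 4 at point 8

Zone of each point (C = within 1σ̂, B = 1σ̂–2σ̂, A = 2σ̂–3σ̂, * = beyond 3σ̂; sign = side of CL): 1:+C, 2:+C, 3:+C, 4:+B, 5:+C, 6:+C, 7:+C, 8:+B, 9:+C, 10:-C, 11:-C, 12:+B, 13:+C, 14:-C, 15:-C, 16:+C
Rule 4 (eight consecutive points on the same side of the centre line) is satisfied at point 8.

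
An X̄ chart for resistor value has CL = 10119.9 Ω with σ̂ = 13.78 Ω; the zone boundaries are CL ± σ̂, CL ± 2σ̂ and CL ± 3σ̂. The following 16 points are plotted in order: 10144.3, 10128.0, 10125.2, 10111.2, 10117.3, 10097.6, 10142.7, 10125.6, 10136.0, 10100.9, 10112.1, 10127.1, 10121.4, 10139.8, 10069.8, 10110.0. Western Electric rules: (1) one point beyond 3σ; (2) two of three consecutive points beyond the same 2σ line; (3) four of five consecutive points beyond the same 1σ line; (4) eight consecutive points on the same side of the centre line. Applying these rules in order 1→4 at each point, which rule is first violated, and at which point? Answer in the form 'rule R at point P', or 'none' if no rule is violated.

Zone of each point (C = within 1σ̂, B = 1σ̂–2σ̂, A = 2σ̂–3σ̂, * = beyond 3σ̂; sign = side of CL): 1:+B, 2:+C, 3:+C, 4:-C, 5:-C, 6:-B, 7:+B, 8:+C, 9:+B, 10:-B, 11:-C, 12:+C, 13:+C, 14:+B, 15:-*, 16:-C
Rule 1 (one point beyond the 3σ limits) is satisfied at point 15.

rule 1 at point 15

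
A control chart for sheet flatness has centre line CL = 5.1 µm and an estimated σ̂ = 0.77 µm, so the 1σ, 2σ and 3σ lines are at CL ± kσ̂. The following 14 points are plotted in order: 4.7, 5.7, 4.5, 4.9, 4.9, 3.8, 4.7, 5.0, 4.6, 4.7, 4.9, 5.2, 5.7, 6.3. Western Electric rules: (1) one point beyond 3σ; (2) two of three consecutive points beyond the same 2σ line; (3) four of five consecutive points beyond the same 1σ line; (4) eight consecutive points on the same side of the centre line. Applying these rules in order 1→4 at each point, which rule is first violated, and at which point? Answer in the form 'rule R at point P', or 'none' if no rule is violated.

Zone of each point (C = within 1σ̂, B = 1σ̂–2σ̂, A = 2σ̂–3σ̂, * = beyond 3σ̂; sign = side of CL): 1:-C, 2:+C, 3:-C, 4:-C, 5:-C, 6:-B, 7:-C, 8:-C, 9:-C, 10:-C, 11:-C, 12:+C, 13:+C, 14:+B
Rule 4 (eight consecutive points on the same side of the centre line) is satisfied at point 10.

rule 4 at point 10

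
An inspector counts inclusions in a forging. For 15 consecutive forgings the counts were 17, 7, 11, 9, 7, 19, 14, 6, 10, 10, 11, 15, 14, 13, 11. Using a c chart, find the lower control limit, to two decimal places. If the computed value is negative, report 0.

1.38

c̄ = (17 + 7 + 11 + 9 + 7 + 19 + 14 + 6 + 10 + 10 + 11 + 15 + 14 + 13 + 11) / 15 = 174 / 15 = 11.6000
LCL = c̄ − 3√c̄ = 11.6000 − 3 × 3.4059 = 1.3824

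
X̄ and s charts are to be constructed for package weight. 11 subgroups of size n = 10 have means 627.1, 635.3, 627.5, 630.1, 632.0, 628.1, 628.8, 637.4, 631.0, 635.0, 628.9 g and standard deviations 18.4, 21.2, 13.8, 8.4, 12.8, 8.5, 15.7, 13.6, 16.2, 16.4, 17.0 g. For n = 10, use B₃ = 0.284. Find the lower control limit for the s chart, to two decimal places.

4.18

s̄ = (18.4 + 21.2 + 13.8 + 8.4 + 12.8 + 8.5 + 15.7 + 13.6 + 16.2 + 16.4 + 17.0) / 11 = 14.7273
LCL_s = B₃·s̄ = 0.284 × 14.7273 = 4.1825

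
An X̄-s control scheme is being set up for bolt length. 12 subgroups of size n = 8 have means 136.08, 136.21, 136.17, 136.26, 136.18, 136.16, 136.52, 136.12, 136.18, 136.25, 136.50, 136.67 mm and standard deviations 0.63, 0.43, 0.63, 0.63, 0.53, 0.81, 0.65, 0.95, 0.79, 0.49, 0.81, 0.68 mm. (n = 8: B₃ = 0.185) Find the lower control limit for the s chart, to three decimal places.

0.124

s̄ = (0.63 + 0.43 + 0.63 + 0.63 + 0.53 + 0.81 + 0.65 + 0.95 + 0.79 + 0.49 + 0.81 + 0.68) / 12 = 0.6692
LCL_s = B₃·s̄ = 0.185 × 0.6692 = 0.1238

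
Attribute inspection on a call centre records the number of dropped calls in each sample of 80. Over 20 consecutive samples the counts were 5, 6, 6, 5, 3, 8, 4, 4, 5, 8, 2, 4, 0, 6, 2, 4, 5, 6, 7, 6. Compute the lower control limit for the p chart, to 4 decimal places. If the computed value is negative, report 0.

p̄ = Σdᵢ / (k·n) = 96 / (20 × 80) = 0.06000
LCL = p̄ − 3·√(p̄(1−p̄)/n) = 0.06000 − 3 × 0.02655 = -0.01966 → 0 (negative, so LCL = 0)

0.0000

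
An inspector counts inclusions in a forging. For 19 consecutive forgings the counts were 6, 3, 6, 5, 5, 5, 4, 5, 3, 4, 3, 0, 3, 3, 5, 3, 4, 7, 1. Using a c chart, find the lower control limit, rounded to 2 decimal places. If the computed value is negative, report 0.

c̄ = (6 + 3 + 6 + 5 + 5 + 5 + 4 + 5 + 3 + 4 + 3 + 0 + 3 + 3 + 5 + 3 + 4 + 7 + 1) / 19 = 75 / 19 = 3.9474
LCL = c̄ − 3√c̄ = 3.9474 − 3 × 1.9868 = -2.0130 → 0 (cannot be negative)

0.00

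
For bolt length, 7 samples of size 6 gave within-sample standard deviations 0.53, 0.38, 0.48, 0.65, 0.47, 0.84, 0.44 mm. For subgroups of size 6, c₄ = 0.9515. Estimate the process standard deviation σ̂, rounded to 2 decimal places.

s̄ = (0.53 + 0.38 + 0.48 + 0.65 + 0.47 + 0.84 + 0.44) / 7 = 0.5414
σ̂ = s̄ / c₄ = 0.5414 / 0.9515 = 0.5690

0.57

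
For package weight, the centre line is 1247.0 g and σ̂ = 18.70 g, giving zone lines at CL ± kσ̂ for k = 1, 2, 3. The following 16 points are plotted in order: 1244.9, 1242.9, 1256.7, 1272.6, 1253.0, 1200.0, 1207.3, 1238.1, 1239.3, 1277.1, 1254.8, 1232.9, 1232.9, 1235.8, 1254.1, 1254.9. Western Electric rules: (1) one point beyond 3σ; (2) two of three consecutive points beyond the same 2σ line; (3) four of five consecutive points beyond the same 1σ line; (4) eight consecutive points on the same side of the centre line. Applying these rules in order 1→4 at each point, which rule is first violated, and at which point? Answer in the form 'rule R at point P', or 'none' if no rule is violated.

rule 2 at point 7

Zone of each point (C = within 1σ̂, B = 1σ̂–2σ̂, A = 2σ̂–3σ̂, * = beyond 3σ̂; sign = side of CL): 1:-C, 2:-C, 3:+C, 4:+B, 5:+C, 6:-A, 7:-A, 8:-C, 9:-C, 10:+B, 11:+C, 12:-C, 13:-C, 14:-C, 15:+C, 16:+C
Rule 2 (two of three consecutive points beyond the same 2σ limit) is satisfied at point 7.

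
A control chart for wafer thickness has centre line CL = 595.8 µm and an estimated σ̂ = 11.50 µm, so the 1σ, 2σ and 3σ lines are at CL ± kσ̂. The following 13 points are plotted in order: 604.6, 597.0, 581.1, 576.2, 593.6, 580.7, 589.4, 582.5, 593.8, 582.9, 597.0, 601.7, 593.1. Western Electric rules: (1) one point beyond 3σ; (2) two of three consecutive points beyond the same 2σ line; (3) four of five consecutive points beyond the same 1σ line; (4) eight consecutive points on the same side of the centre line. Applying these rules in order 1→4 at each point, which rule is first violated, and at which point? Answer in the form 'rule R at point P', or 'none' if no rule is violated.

Zone of each point (C = within 1σ̂, B = 1σ̂–2σ̂, A = 2σ̂–3σ̂, * = beyond 3σ̂; sign = side of CL): 1:+C, 2:+C, 3:-B, 4:-B, 5:-C, 6:-B, 7:-C, 8:-B, 9:-C, 10:-B, 11:+C, 12:+C, 13:-C
Rule 4 (eight consecutive points on the same side of the centre line) is satisfied at point 10.

rule 4 at point 10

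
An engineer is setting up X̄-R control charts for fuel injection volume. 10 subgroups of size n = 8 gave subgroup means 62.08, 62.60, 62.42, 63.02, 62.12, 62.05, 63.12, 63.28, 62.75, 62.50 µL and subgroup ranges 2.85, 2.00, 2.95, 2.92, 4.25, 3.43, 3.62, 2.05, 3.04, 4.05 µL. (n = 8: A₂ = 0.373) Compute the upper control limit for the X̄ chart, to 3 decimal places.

63.756

X̄̄ = (62.08 + 62.60 + 62.42 + 63.02 + 62.12 + 62.05 + 63.12 + 63.28 + 62.75 + 62.50) / 10 = 625.9400 / 10 = 62.5940
R̄ = (2.85 + 2.00 + 2.95 + 2.92 + 4.25 + 3.43 + 3.62 + 2.05 + 3.04 + 4.05) / 10 = 31.1600 / 10 = 3.1160
UCL = X̄̄ + A₂·R̄ = 62.5940 + 0.373 × 3.1160 = 63.7563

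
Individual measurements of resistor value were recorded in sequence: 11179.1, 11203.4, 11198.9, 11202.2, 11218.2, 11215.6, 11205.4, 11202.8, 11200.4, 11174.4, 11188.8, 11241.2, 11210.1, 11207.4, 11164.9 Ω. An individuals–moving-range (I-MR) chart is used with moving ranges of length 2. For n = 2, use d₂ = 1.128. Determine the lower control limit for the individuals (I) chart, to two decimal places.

11156.21

X̄ = (11179.1 + 11203.4 + 11198.9 + 11202.2 + 11218.2 + 11215.6 + 11205.4 + 11202.8 + 11200.4 + 11174.4 + 11188.8 + 11241.2 + 11210.1 + 11207.4 + 11164.9) / 15 = 11200.8533
Moving ranges: 24.3, 4.5, 3.3, 16.0, 2.6, 10.2, 2.6, 2.4, 26.0, 14.4, 52.4, 31.1, 2.7, 42.5; M̄R̄ = 235.0000 / 14 = 16.7857
LCL = X̄ − 3·M̄R̄/d₂ = 11200.8533 − 3 × 16.7857 / 1.128 = 11156.2105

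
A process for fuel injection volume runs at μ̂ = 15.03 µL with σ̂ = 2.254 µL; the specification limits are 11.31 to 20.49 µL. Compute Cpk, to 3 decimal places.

Cpu = (USL − μ̂) / (3σ̂) = (20.49 − 15.03) / (3 × 2.254) = 0.8075; Cpl = (μ̂ − LSL) / (3σ̂) = (15.03 − 11.31) / (3 × 2.254) = 0.5501; Cpk = min(Cpu, Cpl) = 0.5501

0.550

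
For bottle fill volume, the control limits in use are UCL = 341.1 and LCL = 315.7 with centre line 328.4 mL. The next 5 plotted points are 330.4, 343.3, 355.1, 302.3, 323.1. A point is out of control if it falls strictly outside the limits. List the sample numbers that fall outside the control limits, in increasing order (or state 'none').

Compare each point to [315.7, 341.1]: sample 2 = 343.3 > UCL; sample 3 = 355.1 > UCL; sample 4 = 302.3 < LCL.

2, 3, 4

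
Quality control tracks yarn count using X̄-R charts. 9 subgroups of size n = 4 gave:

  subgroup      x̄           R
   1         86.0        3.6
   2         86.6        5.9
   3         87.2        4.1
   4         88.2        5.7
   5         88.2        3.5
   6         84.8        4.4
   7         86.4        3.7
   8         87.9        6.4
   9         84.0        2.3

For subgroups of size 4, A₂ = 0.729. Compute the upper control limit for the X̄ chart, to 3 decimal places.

X̄̄ = (86.0 + 86.6 + 87.2 + 88.2 + 88.2 + 84.8 + 86.4 + 87.9 + 84.0) / 9 = 779.3000 / 9 = 86.5889
R̄ = (3.6 + 5.9 + 4.1 + 5.7 + 3.5 + 4.4 + 3.7 + 6.4 + 2.3) / 9 = 39.6000 / 9 = 4.4000
UCL = X̄̄ + A₂·R̄ = 86.5889 + 0.729 × 4.4000 = 89.7965

89.796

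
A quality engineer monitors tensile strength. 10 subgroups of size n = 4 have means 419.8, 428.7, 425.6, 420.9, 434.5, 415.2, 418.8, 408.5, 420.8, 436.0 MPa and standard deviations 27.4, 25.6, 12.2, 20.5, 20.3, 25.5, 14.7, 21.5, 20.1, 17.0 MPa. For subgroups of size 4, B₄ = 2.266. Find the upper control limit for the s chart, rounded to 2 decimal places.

s̄ = (27.4 + 25.6 + 12.2 + 20.5 + 20.3 + 25.5 + 14.7 + 21.5 + 20.1 + 17.0) / 10 = 20.4800
UCL_s = B₄·s̄ = 2.266 × 20.4800 = 46.4077

46.41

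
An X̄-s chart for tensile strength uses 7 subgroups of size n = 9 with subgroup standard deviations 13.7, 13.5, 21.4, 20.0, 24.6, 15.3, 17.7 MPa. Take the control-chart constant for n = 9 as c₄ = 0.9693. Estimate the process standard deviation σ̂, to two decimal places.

18.60

s̄ = (13.7 + 13.5 + 21.4 + 20.0 + 24.6 + 15.3 + 17.7) / 7 = 18.0286
σ̂ = s̄ / c₄ = 18.0286 / 0.9693 = 18.5996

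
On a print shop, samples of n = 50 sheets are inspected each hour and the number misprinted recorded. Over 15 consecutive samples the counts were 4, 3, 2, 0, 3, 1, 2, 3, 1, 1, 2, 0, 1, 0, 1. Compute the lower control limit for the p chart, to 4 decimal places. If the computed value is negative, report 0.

p̄ = Σdᵢ / (k·n) = 24 / (15 × 50) = 0.03200
LCL = p̄ − 3·√(p̄(1−p̄)/n) = 0.03200 − 3 × 0.02489 = -0.04267 → 0 (negative, so LCL = 0)

0.0000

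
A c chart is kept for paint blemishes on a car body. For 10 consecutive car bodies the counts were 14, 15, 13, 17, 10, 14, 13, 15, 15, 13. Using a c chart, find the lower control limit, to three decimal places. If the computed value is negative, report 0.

c̄ = (14 + 15 + 13 + 17 + 10 + 14 + 13 + 15 + 15 + 13) / 10 = 139 / 10 = 13.9000
LCL = c̄ − 3√c̄ = 13.9000 − 3 × 3.7283 = 2.7152

2.715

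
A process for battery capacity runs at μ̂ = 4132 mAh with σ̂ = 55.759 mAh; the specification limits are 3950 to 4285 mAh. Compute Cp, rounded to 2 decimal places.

1.00

Cp = (USL − LSL) / (6σ̂) = (4285 − 3950) / (6 × 55.759) = 335.0000 / 334.5540 = 1.0013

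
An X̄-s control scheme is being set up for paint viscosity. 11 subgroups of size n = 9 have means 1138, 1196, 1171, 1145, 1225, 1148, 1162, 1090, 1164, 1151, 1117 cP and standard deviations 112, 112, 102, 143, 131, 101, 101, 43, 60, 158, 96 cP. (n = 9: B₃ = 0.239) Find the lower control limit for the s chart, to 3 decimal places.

s̄ = (112 + 112 + 102 + 143 + 131 + 101 + 101 + 43 + 60 + 158 + 96) / 11 = 105.3636
LCL_s = B₃·s̄ = 0.239 × 105.3636 = 25.1819

25.182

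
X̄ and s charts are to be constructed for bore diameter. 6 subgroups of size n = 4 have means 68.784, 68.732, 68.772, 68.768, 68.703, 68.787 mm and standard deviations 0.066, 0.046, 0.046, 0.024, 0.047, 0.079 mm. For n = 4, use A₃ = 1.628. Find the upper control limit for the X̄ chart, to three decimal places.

X̄̄ = (68.784 + 68.732 + 68.772 + 68.768 + 68.703 + 68.787) / 6 = 68.7577
s̄ = (0.066 + 0.046 + 0.046 + 0.024 + 0.047 + 0.079) / 6 = 0.0513
UCL = X̄̄ + A₃·s̄ = 68.7577 + 1.628 × 0.0513 = 68.8412

68.841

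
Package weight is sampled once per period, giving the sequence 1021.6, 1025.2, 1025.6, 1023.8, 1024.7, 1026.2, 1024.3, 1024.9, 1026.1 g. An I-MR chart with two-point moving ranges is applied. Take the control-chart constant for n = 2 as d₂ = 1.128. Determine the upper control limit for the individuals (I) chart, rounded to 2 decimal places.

1028.67

X̄ = (1021.6 + 1025.2 + 1025.6 + 1023.8 + 1024.7 + 1026.2 + 1024.3 + 1024.9 + 1026.1) / 9 = 1024.7111
Moving ranges: 3.6, 0.4, 1.8, 0.9, 1.5, 1.9, 0.6, 1.2; M̄R̄ = 11.9000 / 8 = 1.4875
UCL = X̄ + 3·M̄R̄/d₂ = 1024.7111 + 3 × 1.4875 / 1.128 = 1028.6672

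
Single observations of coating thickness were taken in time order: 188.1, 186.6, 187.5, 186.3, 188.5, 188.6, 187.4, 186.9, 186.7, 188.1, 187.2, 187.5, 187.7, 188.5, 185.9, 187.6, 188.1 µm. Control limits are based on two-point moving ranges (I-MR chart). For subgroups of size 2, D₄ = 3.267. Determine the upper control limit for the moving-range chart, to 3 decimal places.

3.308

Moving ranges: 1.5, 0.9, 1.2, 2.2, 0.1, 1.2, 0.5, 0.2, 1.4, 0.9, 0.3, 0.2, 0.8, 2.6, 1.7, 0.5; M̄R̄ = 16.2000 / 16 = 1.0125
UCL_MR = D₄·M̄R̄ = 3.267 × 1.0125 = 3.3078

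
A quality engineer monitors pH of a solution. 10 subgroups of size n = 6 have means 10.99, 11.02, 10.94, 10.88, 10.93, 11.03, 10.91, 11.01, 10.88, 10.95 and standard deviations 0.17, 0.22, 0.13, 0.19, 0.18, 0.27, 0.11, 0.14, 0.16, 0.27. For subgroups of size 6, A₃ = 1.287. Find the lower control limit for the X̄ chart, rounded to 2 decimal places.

X̄̄ = (10.99 + 11.02 + 10.94 + 10.88 + 10.93 + 11.03 + 10.91 + 11.01 + 10.88 + 10.95) / 10 = 10.9540
s̄ = (0.17 + 0.22 + 0.13 + 0.19 + 0.18 + 0.27 + 0.11 + 0.14 + 0.16 + 0.27) / 10 = 0.1840
LCL = X̄̄ − A₃·s̄ = 10.9540 − 1.287 × 0.1840 = 10.7172

10.72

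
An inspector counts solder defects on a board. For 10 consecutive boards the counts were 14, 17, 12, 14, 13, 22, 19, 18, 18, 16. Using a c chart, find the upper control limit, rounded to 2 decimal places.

c̄ = (14 + 17 + 12 + 14 + 13 + 22 + 19 + 18 + 18 + 16) / 10 = 163 / 10 = 16.3000
UCL = c̄ + 3√c̄ = 16.3000 + 3 × √16.3000 = 16.3000 + 3 × 4.0373 = 28.4120

28.41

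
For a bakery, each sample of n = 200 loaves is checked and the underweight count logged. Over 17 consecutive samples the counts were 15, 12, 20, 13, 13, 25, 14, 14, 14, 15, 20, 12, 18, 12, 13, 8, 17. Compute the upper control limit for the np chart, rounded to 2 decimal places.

p̄ = Σdᵢ / (k·n) = 255 / (17 × 200) = 0.07500
UCL = np̄ + 3·√(np̄(1−p̄)) = 15.0000 + 3 × √(15.0000×0.92500) = 15.0000 + 3 × 3.7249 = 26.1747

26.17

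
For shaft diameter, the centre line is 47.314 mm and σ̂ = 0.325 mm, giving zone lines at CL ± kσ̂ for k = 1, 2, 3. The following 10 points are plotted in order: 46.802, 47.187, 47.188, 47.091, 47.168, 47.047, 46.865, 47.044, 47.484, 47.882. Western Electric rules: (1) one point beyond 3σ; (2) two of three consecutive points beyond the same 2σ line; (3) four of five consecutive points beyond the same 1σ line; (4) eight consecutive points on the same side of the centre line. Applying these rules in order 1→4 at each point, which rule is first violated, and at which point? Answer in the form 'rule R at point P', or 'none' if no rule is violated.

rule 4 at point 8

Zone of each point (C = within 1σ̂, B = 1σ̂–2σ̂, A = 2σ̂–3σ̂, * = beyond 3σ̂; sign = side of CL): 1:-B, 2:-C, 3:-C, 4:-C, 5:-C, 6:-C, 7:-B, 8:-C, 9:+C, 10:+B
Rule 4 (eight consecutive points on the same side of the centre line) is satisfied at point 8.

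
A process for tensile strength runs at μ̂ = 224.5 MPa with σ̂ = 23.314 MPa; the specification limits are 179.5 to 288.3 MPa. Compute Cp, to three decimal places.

0.778

Cp = (USL − LSL) / (6σ̂) = (288.3 − 179.5) / (6 × 23.314) = 108.8000 / 139.8840 = 0.7778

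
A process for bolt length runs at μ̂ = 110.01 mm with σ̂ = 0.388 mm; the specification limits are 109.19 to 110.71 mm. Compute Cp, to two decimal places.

Cp = (USL − LSL) / (6σ̂) = (110.71 − 109.19) / (6 × 0.388) = 1.5200 / 2.3280 = 0.6529

0.65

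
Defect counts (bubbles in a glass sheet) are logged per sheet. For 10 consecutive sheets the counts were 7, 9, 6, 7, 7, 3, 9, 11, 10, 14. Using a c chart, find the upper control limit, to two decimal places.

c̄ = (7 + 9 + 6 + 7 + 7 + 3 + 9 + 11 + 10 + 14) / 10 = 83 / 10 = 8.3000
UCL = c̄ + 3√c̄ = 8.3000 + 3 × √8.3000 = 8.3000 + 3 × 2.8810 = 16.9429

16.94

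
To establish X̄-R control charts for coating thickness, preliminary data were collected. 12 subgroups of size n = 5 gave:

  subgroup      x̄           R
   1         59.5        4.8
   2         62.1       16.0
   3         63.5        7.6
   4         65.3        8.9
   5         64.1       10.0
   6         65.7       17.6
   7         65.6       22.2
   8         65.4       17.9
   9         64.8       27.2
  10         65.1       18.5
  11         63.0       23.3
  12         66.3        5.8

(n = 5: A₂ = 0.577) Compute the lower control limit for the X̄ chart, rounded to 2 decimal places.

55.55

X̄̄ = (59.5 + 62.1 + 63.5 + 65.3 + 64.1 + 65.7 + 65.6 + 65.4 + 64.8 + 65.1 + 63.0 + 66.3) / 12 = 770.4000 / 12 = 64.2000
R̄ = (4.8 + 16.0 + 7.6 + 8.9 + 10.0 + 17.6 + 22.2 + 17.9 + 27.2 + 18.5 + 23.3 + 5.8) / 12 = 179.8000 / 12 = 14.9833
LCL = X̄̄ − A₂·R̄ = 64.2000 − 0.577 × 14.9833 = 55.5546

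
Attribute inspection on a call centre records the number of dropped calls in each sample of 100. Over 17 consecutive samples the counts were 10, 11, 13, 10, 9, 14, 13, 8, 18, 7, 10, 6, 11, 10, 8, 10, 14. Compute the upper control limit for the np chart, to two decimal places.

p̄ = Σdᵢ / (k·n) = 182 / (17 × 100) = 0.10706
UCL = np̄ + 3·√(np̄(1−p̄)) = 10.7059 + 3 × √(10.7059×0.89294) = 10.7059 + 3 × 3.0919 = 19.9815

19.98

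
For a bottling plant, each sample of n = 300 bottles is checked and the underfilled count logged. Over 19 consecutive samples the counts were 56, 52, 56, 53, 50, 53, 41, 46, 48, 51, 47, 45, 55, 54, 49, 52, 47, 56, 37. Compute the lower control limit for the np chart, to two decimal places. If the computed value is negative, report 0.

p̄ = Σdᵢ / (k·n) = 948 / (19 × 300) = 0.16632
LCL = np̄ − 3·√(np̄(1−p̄)) = 49.8947 − 3 × 6.4495 = 30.5461

30.55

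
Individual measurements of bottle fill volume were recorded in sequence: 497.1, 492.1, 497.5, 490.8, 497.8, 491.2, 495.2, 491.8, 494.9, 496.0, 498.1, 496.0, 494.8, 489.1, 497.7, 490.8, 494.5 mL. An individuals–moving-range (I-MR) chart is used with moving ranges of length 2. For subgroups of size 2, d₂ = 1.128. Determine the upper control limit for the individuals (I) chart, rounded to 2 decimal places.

X̄ = (497.1 + 492.1 + 497.5 + 490.8 + 497.8 + 491.2 + 495.2 + 491.8 + 494.9 + 496.0 + 498.1 + 496.0 + 494.8 + 489.1 + 497.7 + 490.8 + 494.5) / 17 = 494.4353
Moving ranges: 5.0, 5.4, 6.7, 7.0, 6.6, 4.0, 3.4, 3.1, 1.1, 2.1, 2.1, 1.2, 5.7, 8.6, 6.9, 3.7; M̄R̄ = 72.6000 / 16 = 4.5375
UCL = X̄ + 3·M̄R̄/d₂ = 494.4353 + 3 × 4.5375 / 1.128 = 506.5031

506.50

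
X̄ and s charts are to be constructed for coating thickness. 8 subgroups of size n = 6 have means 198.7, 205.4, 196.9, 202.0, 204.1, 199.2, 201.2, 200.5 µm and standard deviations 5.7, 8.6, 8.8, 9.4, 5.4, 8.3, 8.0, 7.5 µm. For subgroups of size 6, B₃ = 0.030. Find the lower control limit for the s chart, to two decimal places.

0.23

s̄ = (5.7 + 8.6 + 8.8 + 9.4 + 5.4 + 8.3 + 8.0 + 7.5) / 8 = 7.7125
LCL_s = B₃·s̄ = 0.030 × 7.7125 = 0.2314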